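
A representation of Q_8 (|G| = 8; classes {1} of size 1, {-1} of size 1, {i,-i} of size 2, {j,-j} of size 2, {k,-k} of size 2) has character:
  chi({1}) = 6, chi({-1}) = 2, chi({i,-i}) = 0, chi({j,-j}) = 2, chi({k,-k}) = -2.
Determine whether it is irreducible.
Not irreducible (reducible): <chi, chi> = 7 > 1.

<chi, chi> = (1/|G|) sum_C |C| * |chi(C)|^2 = (1/8)[1*|6|^2 + 1*|2|^2 + 2*|0|^2 + 2*|2|^2 + 2*|-2|^2]
  = (1/8)[(36) + (4) + (0) + (8) + (8)] = 56/8 = 7.
A character is irreducible iff <chi, chi> = 1, so this representation is reducible.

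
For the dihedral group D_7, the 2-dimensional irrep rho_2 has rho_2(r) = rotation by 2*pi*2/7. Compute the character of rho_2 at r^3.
chi_{rho_2}(r^3) = 2*cos(2*pi*2*3/7) = 2*cos(2*pi/7)

Proof sketch: rho_2(r^3) is rotation by angle 2*pi*2*3/7, whose trace is 2*cos(2*pi*2*3/7) = 2*cos(2*pi/7).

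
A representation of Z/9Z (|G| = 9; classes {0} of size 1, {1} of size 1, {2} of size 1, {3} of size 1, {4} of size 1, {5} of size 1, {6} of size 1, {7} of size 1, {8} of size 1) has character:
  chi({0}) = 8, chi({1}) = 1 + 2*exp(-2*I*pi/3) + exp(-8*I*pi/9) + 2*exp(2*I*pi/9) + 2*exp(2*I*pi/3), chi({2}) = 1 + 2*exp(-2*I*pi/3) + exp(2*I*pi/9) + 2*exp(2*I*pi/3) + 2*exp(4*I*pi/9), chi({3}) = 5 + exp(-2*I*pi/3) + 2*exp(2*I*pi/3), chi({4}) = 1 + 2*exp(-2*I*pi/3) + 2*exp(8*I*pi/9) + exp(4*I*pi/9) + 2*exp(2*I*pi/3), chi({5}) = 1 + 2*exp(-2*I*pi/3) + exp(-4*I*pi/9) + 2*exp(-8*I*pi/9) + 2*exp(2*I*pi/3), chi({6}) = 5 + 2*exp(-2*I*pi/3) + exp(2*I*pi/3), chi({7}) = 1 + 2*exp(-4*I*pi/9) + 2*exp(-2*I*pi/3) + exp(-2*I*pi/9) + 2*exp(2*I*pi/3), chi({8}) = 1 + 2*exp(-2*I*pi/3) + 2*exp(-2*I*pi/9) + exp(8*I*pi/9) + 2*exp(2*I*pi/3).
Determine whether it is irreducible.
Not irreducible (reducible): <chi, chi> = 14 > 1.

Reasoning: <chi, chi> = (1/|G|) sum_C |C| * |chi(C)|^2 = (1/9)[1*|8|^2 + 1*|1 + 2*exp(-2*I*pi/3) + exp(-8*I*pi/9) + 2*exp(2*I*pi/9) + 2*exp(2*I*pi/3)|^2 + 1*|1 + 2*exp(-2*I*pi/3) + exp(2*I*pi/9) + 2*exp(2*I*pi/3) + 2*exp(4*I*pi/9)|^2 + 1*|5 + exp(-2*I*pi/3) + 2*exp(2*I*pi/3)|^2 + 1*|1 + 2*exp(-2*I*pi/3) + 2*exp(8*I*pi/9) + exp(4*I*pi/9) + 2*exp(2*I*pi/3)|^2 + 1*|1 + 2*exp(-2*I*pi/3) + exp(-4*I*pi/9) + 2*exp(-8*I*pi/9) + 2*exp(2*I*pi/3)|^2 + 1*|5 + 2*exp(-2*I*pi/3) + exp(2*I*pi/3)|^2 + 1*|1 + 2*exp(-4*I*pi/9) + 2*exp(-2*I*pi/3) + exp(-2*I*pi/9) + 2*exp(2*I*pi/3)|^2 + 1*|1 + 2*exp(-2*I*pi/3) + 2*exp(-2*I*pi/9) + exp(8*I*pi/9) + 2*exp(2*I*pi/3)|^2]
  = (1/9)[(64) + (14 + 8*exp(-2*I*pi/3) + 6*exp(-4*I*pi/9) + 4*exp(-2*I*pi/9) + 7*exp(-8*I*pi/9) + 7*exp(8*I*pi/9) + 4*exp(2*I*pi/9) + 6*exp(4*I*pi/9) + 8*exp(2*I*pi/3)) + (14 + 8*exp(-2*I*pi/3) + 7*exp(-2*I*pi/9) + 4*exp(-4*I*pi/9) + 6*exp(-8*I*pi/9) + 6*exp(8*I*pi/9) + 4*exp(4*I*pi/9) + 7*exp(2*I*pi/9) + 8*exp(2*I*pi/3)) + (13) + (14 + 8*exp(-2*I*pi/3) + 7*exp(-4*I*pi/9) + 6*exp(-2*I*pi/9) + 4*exp(-8*I*pi/9) + 4*exp(8*I*pi/9) + 6*exp(2*I*pi/9) + 7*exp(4*I*pi/9) + 8*exp(2*I*pi/3)) + (14 + 8*exp(-2*I*pi/3) + 7*exp(-4*I*pi/9) + 6*exp(-2*I*pi/9) + 4*exp(-8*I*pi/9) + 4*exp(8*I*pi/9) + 6*exp(2*I*pi/9) + 7*exp(4*I*pi/9) + 8*exp(2*I*pi/3)) + (13) + (14 + 8*exp(-2*I*pi/3) + 7*exp(-2*I*pi/9) + 4*exp(-4*I*pi/9) + 6*exp(-8*I*pi/9) + 6*exp(8*I*pi/9) + 4*exp(4*I*pi/9) + 7*exp(2*I*pi/9) + 8*exp(2*I*pi/3)) + (14 + 8*exp(-2*I*pi/3) + 6*exp(-4*I*pi/9) + 4*exp(-2*I*pi/9) + 7*exp(-8*I*pi/9) + 7*exp(8*I*pi/9) + 4*exp(2*I*pi/9) + 6*exp(4*I*pi/9) + 8*exp(2*I*pi/3))] = 126/9 = 14.
(Exp terms are combined using exp(i*s)*conj(exp(i*t)) = exp(i*(s-t)), and sums of them are collapsed using the identity that for every m > 1 the m distinct m-th roots of unity sum to 0, e.g. 1 + exp(2*I*pi/3) + exp(-2*I*pi/3) = 0.)
A character is irreducible iff <chi, chi> = 1, so this representation is reducible.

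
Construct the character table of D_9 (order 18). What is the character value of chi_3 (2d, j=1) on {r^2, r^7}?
Conjugacy classes: {e} of size 1, {r^1, r^8} of size 2, {r^2, r^7} of size 2, {r^3, r^6} of size 2, {r^4, r^5} of size 2, {s, sr, ..., sr^8} of size 9.
Character table:
  irrep \ class              {e} (size 1)  {r^1, r^8} (size 2)  {r^2, r^7} (size 2)  {r^3, r^6} (size 2)  {r^4, r^5} (size 2)  {s, sr, ..., sr^8} (size 9)
  chi_1 (triv)               1             1                    1                    1                    1                    1                          
  chi_2 (sign: r->1, s->-1)  1             1                    1                    1                    1                    -1                         
  chi_3 (2d, j=1)            2             2*cos(2*pi/9)        2*cos(4*pi/9)        -1                   -2*cos(pi/9)         0                          
  chi_4 (2d, j=2)            2             2*cos(4*pi/9)        -2*cos(pi/9)         -1                   2*cos(2*pi/9)        0                          
  chi_5 (2d, j=3)            2             -1                   -1                   2                    -1                   0                          
  chi_6 (2d, j=4)            2             -2*cos(pi/9)         2*cos(2*pi/9)        -1                   2*cos(4*pi/9)        0                          

Spot check: chi_3 (2d, j=1) on {r^2, r^7} = 2*cos(4*pi/9).

D_9 has order 2*9 = 18 with 6 conjugacy classes, hence 6 irreducibles. Sum of squared dims 1 + 1 + 4 + 4 + 4 + 4 = 18 = |G|. Linear characters come from the abelianisation; the 2-dimensional irreps have character r^k -> 2*cos(2*pi*j*k/9), reflections -> 0.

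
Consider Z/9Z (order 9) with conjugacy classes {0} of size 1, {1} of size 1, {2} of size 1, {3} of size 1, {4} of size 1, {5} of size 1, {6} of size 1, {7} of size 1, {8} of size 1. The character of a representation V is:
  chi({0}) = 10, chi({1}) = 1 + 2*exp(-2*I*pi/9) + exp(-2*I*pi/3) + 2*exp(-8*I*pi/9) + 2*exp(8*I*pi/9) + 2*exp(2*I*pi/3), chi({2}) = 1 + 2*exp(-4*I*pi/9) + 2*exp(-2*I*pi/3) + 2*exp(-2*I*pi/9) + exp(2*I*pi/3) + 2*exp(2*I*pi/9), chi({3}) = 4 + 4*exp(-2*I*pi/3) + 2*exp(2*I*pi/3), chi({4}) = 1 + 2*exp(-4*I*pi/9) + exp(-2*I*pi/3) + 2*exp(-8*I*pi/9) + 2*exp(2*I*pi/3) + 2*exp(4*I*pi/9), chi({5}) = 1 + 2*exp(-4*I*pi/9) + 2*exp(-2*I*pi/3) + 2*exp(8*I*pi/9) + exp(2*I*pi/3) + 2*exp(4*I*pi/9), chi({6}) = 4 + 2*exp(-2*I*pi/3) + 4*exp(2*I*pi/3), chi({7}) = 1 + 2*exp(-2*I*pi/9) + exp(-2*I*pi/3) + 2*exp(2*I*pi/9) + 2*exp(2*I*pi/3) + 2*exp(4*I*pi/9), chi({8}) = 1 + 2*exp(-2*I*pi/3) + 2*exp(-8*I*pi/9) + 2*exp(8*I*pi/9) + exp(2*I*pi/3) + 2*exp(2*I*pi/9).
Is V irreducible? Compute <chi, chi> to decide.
Not irreducible (reducible): <chi, chi> = 18 > 1.

<chi, chi> = (1/|G|) sum_C |C| * |chi(C)|^2 = (1/9)[1*|10|^2 + 1*|1 + 2*exp(-2*I*pi/9) + exp(-2*I*pi/3) + 2*exp(-8*I*pi/9) + 2*exp(8*I*pi/9) + 2*exp(2*I*pi/3)|^2 + 1*|1 + 2*exp(-4*I*pi/9) + 2*exp(-2*I*pi/3) + 2*exp(-2*I*pi/9) + exp(2*I*pi/3) + 2*exp(2*I*pi/9)|^2 + 1*|4 + 4*exp(-2*I*pi/3) + 2*exp(2*I*pi/3)|^2 + 1*|1 + 2*exp(-4*I*pi/9) + exp(-2*I*pi/3) + 2*exp(-8*I*pi/9) + 2*exp(2*I*pi/3) + 2*exp(4*I*pi/9)|^2 + 1*|1 + 2*exp(-4*I*pi/9) + 2*exp(-2*I*pi/3) + 2*exp(8*I*pi/9) + exp(2*I*pi/3) + 2*exp(4*I*pi/9)|^2 + 1*|4 + 2*exp(-2*I*pi/3) + 4*exp(2*I*pi/3)|^2 + 1*|1 + 2*exp(-2*I*pi/9) + exp(-2*I*pi/3) + 2*exp(2*I*pi/9) + 2*exp(2*I*pi/3) + 2*exp(4*I*pi/9)|^2 + 1*|1 + 2*exp(-2*I*pi/3) + 2*exp(-8*I*pi/9) + 2*exp(8*I*pi/9) + exp(2*I*pi/3) + 2*exp(2*I*pi/9)|^2]
  = (1/9)[(100) + (18 + 8*exp(-4*I*pi/9) + 9*exp(-2*I*pi/3) + 12*exp(-2*I*pi/9) + 12*exp(-8*I*pi/9) + 12*exp(8*I*pi/9) + 12*exp(2*I*pi/9) + 9*exp(2*I*pi/3) + 8*exp(4*I*pi/9)) + (18 + 12*exp(-4*I*pi/9) + 9*exp(-2*I*pi/3) + 12*exp(-2*I*pi/9) + 8*exp(-8*I*pi/9) + 8*exp(8*I*pi/9) + 12*exp(2*I*pi/9) + 9*exp(2*I*pi/3) + 12*exp(4*I*pi/9)) + (4) + (18 + 12*exp(-4*I*pi/9) + 9*exp(-2*I*pi/3) + 8*exp(-2*I*pi/9) + 12*exp(-8*I*pi/9) + 12*exp(8*I*pi/9) + 8*exp(2*I*pi/9) + 9*exp(2*I*pi/3) + 12*exp(4*I*pi/9)) + (18 + 12*exp(-4*I*pi/9) + 9*exp(-2*I*pi/3) + 8*exp(-2*I*pi/9) + 12*exp(-8*I*pi/9) + 12*exp(8*I*pi/9) + 8*exp(2*I*pi/9) + 9*exp(2*I*pi/3) + 12*exp(4*I*pi/9)) + (4) + (18 + 12*exp(-4*I*pi/9) + 9*exp(-2*I*pi/3) + 12*exp(-2*I*pi/9) + 8*exp(-8*I*pi/9) + 8*exp(8*I*pi/9) + 12*exp(2*I*pi/9) + 9*exp(2*I*pi/3) + 12*exp(4*I*pi/9)) + (18 + 8*exp(-4*I*pi/9) + 9*exp(-2*I*pi/3) + 12*exp(-2*I*pi/9) + 12*exp(-8*I*pi/9) + 12*exp(8*I*pi/9) + 12*exp(2*I*pi/9) + 9*exp(2*I*pi/3) + 8*exp(4*I*pi/9))] = 162/9 = 18.
(Exp terms are combined using exp(i*s)*conj(exp(i*t)) = exp(i*(s-t)), and sums of them are collapsed using the identity that for every m > 1 the m distinct m-th roots of unity sum to 0, e.g. 1 + exp(2*I*pi/3) + exp(-2*I*pi/3) = 0.)
A character is irreducible iff <chi, chi> = 1, so this representation is reducible.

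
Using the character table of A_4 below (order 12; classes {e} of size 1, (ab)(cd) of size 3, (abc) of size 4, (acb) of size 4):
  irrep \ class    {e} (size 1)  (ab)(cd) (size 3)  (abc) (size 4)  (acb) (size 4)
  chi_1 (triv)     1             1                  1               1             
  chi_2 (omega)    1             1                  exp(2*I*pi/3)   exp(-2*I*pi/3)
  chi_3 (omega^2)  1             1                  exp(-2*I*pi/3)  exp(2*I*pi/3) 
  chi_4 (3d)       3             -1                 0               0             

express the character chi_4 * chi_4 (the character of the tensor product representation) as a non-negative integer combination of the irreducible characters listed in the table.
chi_4 tensor chi_4 = chi_1 + chi_2 + chi_3 + 2*chi_4 (all other irreducibles have multiplicity 0).

Derivation: The character of a tensor product is the pointwise product (chi_4 * chi_4)(C) = chi_4(C) * chi_4(C):
  {e}: (3)*(3), (ab)(cd): (-1)*(-1), (abc): (0)*(0), (acb): (0)*(0)
so (chi_4 * chi_4) takes values
  {e} -> 9, (ab)(cd) -> 1, (abc) -> 0, (acb) -> 0.
Now take the inner product of this character with each irreducible chi from the table, <chi_4*chi_4, chi> = (1/12) sum_C |C| (chi_4*chi_4)(C) conj(chi(C)):
  <chi_4*chi_4, chi_1> = (1/12)[1*(9)*conj(1) + 3*(1)*conj(1) + 4*(0)*conj(1) + 4*(0)*conj(1)]
      = (1/12)[(9) + (3) + (0) + (0)] = 12/12 = 1
  <chi_4*chi_4, chi_2> = (1/12)[1*(9)*conj(1) + 3*(1)*conj(1) + 4*(0)*conj(exp(2*I*pi/3)) + 4*(0)*conj(exp(-2*I*pi/3))]
      = (1/12)[(9) + (3) + (0) + (0)] = 12/12 = 1
  <chi_4*chi_4, chi_3> = (1/12)[1*(9)*conj(1) + 3*(1)*conj(1) + 4*(0)*conj(exp(-2*I*pi/3)) + 4*(0)*conj(exp(2*I*pi/3))]
      = (1/12)[(9) + (3) + (0) + (0)] = 12/12 = 1
  <chi_4*chi_4, chi_4> = (1/12)[1*(9)*conj(3) + 3*(1)*conj(-1) + 4*(0)*conj(0) + 4*(0)*conj(0)]
      = (1/12)[(27) + (-3) + (0) + (0)] = 24/12 = 2
(Exp terms are combined using exp(i*s)*conj(exp(i*t)) = exp(i*(s-t)), and sums of them are collapsed using the identity that for every m > 1 the m distinct m-th roots of unity sum to 0, e.g. 1 + exp(2*I*pi/3) + exp(-2*I*pi/3) = 0.)
Hence the multiplicities are chi_1: 1, chi_2: 1, chi_3: 1, chi_4: 2. Dimension check: dim(chi_4)*dim(chi_4) = 3*3 = 9 and sum (mult * dim) = 1*1 + 1*1 + 1*1 + 2*3 = 9.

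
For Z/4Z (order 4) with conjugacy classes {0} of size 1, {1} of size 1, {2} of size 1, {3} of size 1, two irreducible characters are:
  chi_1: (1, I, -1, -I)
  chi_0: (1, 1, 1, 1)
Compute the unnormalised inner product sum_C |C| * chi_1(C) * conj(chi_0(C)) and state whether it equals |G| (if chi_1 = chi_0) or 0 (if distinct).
Sum = 0; so <chi_1, chi_0> = 0 (distinct irreducibles are orthogonal).

Compute term by term over conjugacy classes (|C| * chi_1(C) * conj(chi_0(C))):
  1*(1)*conj(1) + 1*(I)*conj(1) + 1*(-1)*conj(1) + 1*(-I)*conj(1)
  = (1) + (I) + (-1) + (-I)
  = 0.
(Exp terms are combined using exp(i*s)*conj(exp(i*t)) = exp(i*(s-t)), and sums of them are collapsed using the identity that for every m > 1 the m distinct m-th roots of unity sum to 0, e.g. 1 + exp(2*I*pi/3) + exp(-2*I*pi/3) = 0.)
Dividing by |G| = 4 gives 0/4 = 0, matching the row-orthogonality relation <chi_1, chi_0> = [chi_1 = chi_0].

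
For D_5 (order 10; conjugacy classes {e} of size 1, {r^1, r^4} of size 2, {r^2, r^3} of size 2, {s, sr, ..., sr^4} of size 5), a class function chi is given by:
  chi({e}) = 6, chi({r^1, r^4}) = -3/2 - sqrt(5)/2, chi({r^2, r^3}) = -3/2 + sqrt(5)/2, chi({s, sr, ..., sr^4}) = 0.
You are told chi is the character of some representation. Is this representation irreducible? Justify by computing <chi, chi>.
Not irreducible (reducible): <chi, chi> = 5 > 1.

<chi, chi> = (1/|G|) sum_C |C| * |chi(C)|^2 = (1/10)[1*|6|^2 + 2*|-3/2 - sqrt(5)/2|^2 + 2*|-3/2 + sqrt(5)/2|^2 + 5*|0|^2]
  = (1/10)[(36) + (3*sqrt(5) + 7) + (7 - 3*sqrt(5)) + (0)] = 50/10 = 5.
A character is irreducible iff <chi, chi> = 1, so this representation is reducible.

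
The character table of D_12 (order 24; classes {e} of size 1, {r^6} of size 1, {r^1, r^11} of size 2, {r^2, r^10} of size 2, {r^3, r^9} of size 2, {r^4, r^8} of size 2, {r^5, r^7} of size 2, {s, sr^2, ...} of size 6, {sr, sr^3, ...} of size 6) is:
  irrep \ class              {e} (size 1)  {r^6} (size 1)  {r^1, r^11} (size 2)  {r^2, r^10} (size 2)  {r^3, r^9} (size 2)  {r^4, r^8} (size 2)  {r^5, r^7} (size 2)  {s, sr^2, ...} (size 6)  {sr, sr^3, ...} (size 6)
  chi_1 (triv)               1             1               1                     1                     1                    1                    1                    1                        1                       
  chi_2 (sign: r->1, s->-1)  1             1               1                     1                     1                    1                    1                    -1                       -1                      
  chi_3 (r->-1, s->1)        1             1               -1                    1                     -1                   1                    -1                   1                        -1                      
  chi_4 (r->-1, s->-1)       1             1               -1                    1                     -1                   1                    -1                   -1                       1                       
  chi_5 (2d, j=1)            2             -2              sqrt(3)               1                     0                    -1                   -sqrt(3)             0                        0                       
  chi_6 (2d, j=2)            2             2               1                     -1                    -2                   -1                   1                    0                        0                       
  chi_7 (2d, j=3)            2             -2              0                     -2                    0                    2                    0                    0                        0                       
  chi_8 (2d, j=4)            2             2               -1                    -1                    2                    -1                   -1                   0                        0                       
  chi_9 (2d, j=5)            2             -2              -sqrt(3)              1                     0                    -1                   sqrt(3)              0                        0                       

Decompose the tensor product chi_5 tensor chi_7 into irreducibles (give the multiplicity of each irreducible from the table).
chi_5 tensor chi_7 = chi_6 + chi_8 (all other irreducibles have multiplicity 0).

Explanation: The character of a tensor product is the pointwise product (chi_5 * chi_7)(C) = chi_5(C) * chi_7(C):
  {e}: (2)*(2), {r^6}: (-2)*(-2), {r^1, r^11}: (sqrt(3))*(0), {r^2, r^10}: (1)*(-2), {r^3, r^9}: (0)*(0), {r^4, r^8}: (-1)*(2), {r^5, r^7}: (-sqrt(3))*(0), {s, sr^2, ...}: (0)*(0), {sr, sr^3, ...}: (0)*(0)
so (chi_5 * chi_7) takes values
  {e} -> 4, {r^6} -> 4, {r^1, r^11} -> 0, {r^2, r^10} -> -2, {r^3, r^9} -> 0, {r^4, r^8} -> -2, {r^5, r^7} -> 0, {s, sr^2, ...} -> 0, {sr, sr^3, ...} -> 0.
Now take the inner product of this character with each irreducible chi from the table, <chi_5*chi_7, chi> = (1/24) sum_C |C| (chi_5*chi_7)(C) conj(chi(C)):
  <chi_5*chi_7, chi_1> = (1/24)[1*(4)*conj(1) + 1*(4)*conj(1) + 2*(0)*conj(1) + 2*(-2)*conj(1) + 2*(0)*conj(1) + 2*(-2)*conj(1) + 2*(0)*conj(1) + 6*(0)*conj(1) + 6*(0)*conj(1)]
      = (1/24)[(4) + (4) + (0) + (-4) + (0) + (-4) + (0) + (0) + (0)] = 0/24 = 0
  <chi_5*chi_7, chi_2> = (1/24)[1*(4)*conj(1) + 1*(4)*conj(1) + 2*(0)*conj(1) + 2*(-2)*conj(1) + 2*(0)*conj(1) + 2*(-2)*conj(1) + 2*(0)*conj(1) + 6*(0)*conj(-1) + 6*(0)*conj(-1)]
      = (1/24)[(4) + (4) + (0) + (-4) + (0) + (-4) + (0) + (0) + (0)] = 0/24 = 0
  <chi_5*chi_7, chi_3> = (1/24)[1*(4)*conj(1) + 1*(4)*conj(1) + 2*(0)*conj(-1) + 2*(-2)*conj(1) + 2*(0)*conj(-1) + 2*(-2)*conj(1) + 2*(0)*conj(-1) + 6*(0)*conj(1) + 6*(0)*conj(-1)]
      = (1/24)[(4) + (4) + (0) + (-4) + (0) + (-4) + (0) + (0) + (0)] = 0/24 = 0
  <chi_5*chi_7, chi_4> = (1/24)[1*(4)*conj(1) + 1*(4)*conj(1) + 2*(0)*conj(-1) + 2*(-2)*conj(1) + 2*(0)*conj(-1) + 2*(-2)*conj(1) + 2*(0)*conj(-1) + 6*(0)*conj(-1) + 6*(0)*conj(1)]
      = (1/24)[(4) + (4) + (0) + (-4) + (0) + (-4) + (0) + (0) + (0)] = 0/24 = 0
  <chi_5*chi_7, chi_5> = (1/24)[1*(4)*conj(2) + 1*(4)*conj(-2) + 2*(0)*conj(sqrt(3)) + 2*(-2)*conj(1) + 2*(0)*conj(0) + 2*(-2)*conj(-1) + 2*(0)*conj(-sqrt(3)) + 6*(0)*conj(0) + 6*(0)*conj(0)]
      = (1/24)[(8) + (-8) + (0) + (-4) + (0) + (4) + (0) + (0) + (0)] = 0/24 = 0
  <chi_5*chi_7, chi_6> = (1/24)[1*(4)*conj(2) + 1*(4)*conj(2) + 2*(0)*conj(1) + 2*(-2)*conj(-1) + 2*(0)*conj(-2) + 2*(-2)*conj(-1) + 2*(0)*conj(1) + 6*(0)*conj(0) + 6*(0)*conj(0)]
      = (1/24)[(8) + (8) + (0) + (4) + (0) + (4) + (0) + (0) + (0)] = 24/24 = 1
  <chi_5*chi_7, chi_7> = (1/24)[1*(4)*conj(2) + 1*(4)*conj(-2) + 2*(0)*conj(0) + 2*(-2)*conj(-2) + 2*(0)*conj(0) + 2*(-2)*conj(2) + 2*(0)*conj(0) + 6*(0)*conj(0) + 6*(0)*conj(0)]
      = (1/24)[(8) + (-8) + (0) + (8) + (0) + (-8) + (0) + (0) + (0)] = 0/24 = 0
  <chi_5*chi_7, chi_8> = (1/24)[1*(4)*conj(2) + 1*(4)*conj(2) + 2*(0)*conj(-1) + 2*(-2)*conj(-1) + 2*(0)*conj(2) + 2*(-2)*conj(-1) + 2*(0)*conj(-1) + 6*(0)*conj(0) + 6*(0)*conj(0)]
      = (1/24)[(8) + (8) + (0) + (4) + (0) + (4) + (0) + (0) + (0)] = 24/24 = 1
  <chi_5*chi_7, chi_9> = (1/24)[1*(4)*conj(2) + 1*(4)*conj(-2) + 2*(0)*conj(-sqrt(3)) + 2*(-2)*conj(1) + 2*(0)*conj(0) + 2*(-2)*conj(-1) + 2*(0)*conj(sqrt(3)) + 6*(0)*conj(0) + 6*(0)*conj(0)]
      = (1/24)[(8) + (-8) + (0) + (-4) + (0) + (4) + (0) + (0) + (0)] = 0/24 = 0
Hence the multiplicities are chi_6: 1, chi_8: 1. Dimension check: dim(chi_5)*dim(chi_7) = 2*2 = 4 and sum (mult * dim) = 1*2 + 1*2 = 4.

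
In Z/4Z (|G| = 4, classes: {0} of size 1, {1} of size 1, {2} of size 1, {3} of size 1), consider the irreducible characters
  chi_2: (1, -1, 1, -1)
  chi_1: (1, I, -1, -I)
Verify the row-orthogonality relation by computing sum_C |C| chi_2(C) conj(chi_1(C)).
Sum = 0; so <chi_2, chi_1> = 0 (distinct irreducibles are orthogonal).

Argument: Compute term by term over conjugacy classes (|C| * chi_2(C) * conj(chi_1(C))):
  1*(1)*conj(1) + 1*(-1)*conj(I) + 1*(1)*conj(-1) + 1*(-1)*conj(-I)
  = (1) + (I) + (-1) + (-I)
  = 0.
(Exp terms are combined using exp(i*s)*conj(exp(i*t)) = exp(i*(s-t)), and sums of them are collapsed using the identity that for every m > 1 the m distinct m-th roots of unity sum to 0, e.g. 1 + exp(2*I*pi/3) + exp(-2*I*pi/3) = 0.)
Dividing by |G| = 4 gives 0/4 = 0, matching the row-orthogonality relation <chi_2, chi_1> = [chi_2 = chi_1].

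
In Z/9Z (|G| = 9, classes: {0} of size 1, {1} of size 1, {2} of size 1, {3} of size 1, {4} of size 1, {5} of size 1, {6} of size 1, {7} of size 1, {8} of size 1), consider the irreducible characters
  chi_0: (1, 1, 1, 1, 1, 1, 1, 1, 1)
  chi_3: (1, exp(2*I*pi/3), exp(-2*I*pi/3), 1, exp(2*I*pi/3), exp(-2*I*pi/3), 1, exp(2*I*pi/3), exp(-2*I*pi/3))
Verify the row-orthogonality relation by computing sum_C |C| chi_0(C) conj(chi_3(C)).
Sum = 0; so <chi_0, chi_3> = 0 (distinct irreducibles are orthogonal).

Argument: Compute term by term over conjugacy classes (|C| * chi_0(C) * conj(chi_3(C))):
  1*(1)*conj(1) + 1*(1)*conj(exp(2*I*pi/3)) + 1*(1)*conj(exp(-2*I*pi/3)) + 1*(1)*conj(1) + 1*(1)*conj(exp(2*I*pi/3)) + 1*(1)*conj(exp(-2*I*pi/3)) + 1*(1)*conj(1) + 1*(1)*conj(exp(2*I*pi/3)) + 1*(1)*conj(exp(-2*I*pi/3))
  = (1) + (exp(-2*I*pi/3)) + (exp(2*I*pi/3)) + (1) + (exp(-2*I*pi/3)) + (exp(2*I*pi/3)) + (1) + (exp(-2*I*pi/3)) + (exp(2*I*pi/3))
  = 0.
(Exp terms are combined using exp(i*s)*conj(exp(i*t)) = exp(i*(s-t)), and sums of them are collapsed using the identity that for every m > 1 the m distinct m-th roots of unity sum to 0, e.g. 1 + exp(2*I*pi/3) + exp(-2*I*pi/3) = 0.)
Dividing by |G| = 9 gives 0/9 = 0, matching the row-orthogonality relation <chi_0, chi_3> = [chi_0 = chi_3].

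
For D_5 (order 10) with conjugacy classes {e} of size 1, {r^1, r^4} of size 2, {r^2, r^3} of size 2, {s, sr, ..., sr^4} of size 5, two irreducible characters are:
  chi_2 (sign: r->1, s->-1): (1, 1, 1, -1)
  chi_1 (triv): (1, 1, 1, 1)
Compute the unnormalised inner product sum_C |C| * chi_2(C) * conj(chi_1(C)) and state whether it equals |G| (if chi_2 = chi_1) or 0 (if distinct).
Sum = 0; so <chi_2, chi_1> = 0 (distinct irreducibles are orthogonal).

Compute term by term over conjugacy classes (|C| * chi_2(C) * conj(chi_1(C))):
  1*(1)*conj(1) + 2*(1)*conj(1) + 2*(1)*conj(1) + 5*(-1)*conj(1)
  = (1) + (2) + (2) + (-5)
  = 0.
Dividing by |G| = 10 gives 0/10 = 0, matching the row-orthogonality relation <chi_2, chi_1> = [chi_2 = chi_1].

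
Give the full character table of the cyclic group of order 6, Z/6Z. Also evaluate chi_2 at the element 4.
Character table of Z/6Z (irreps indexed chi_0,...,chi_5 with chi_k(m) = zeta_6^(k*m), zeta_6 = exp(2*pi*i/6)):
  irrep \ class  {0} (size 1)  {1} (size 1)    {2} (size 1)    {3} (size 1)  {4} (size 1)    {5} (size 1)  
  chi_0          1             1               1               1             1               1             
  chi_1          1             exp(I*pi/3)     exp(2*I*pi/3)   -1            exp(-2*I*pi/3)  exp(-I*pi/3)  
  chi_2          1             exp(2*I*pi/3)   exp(-2*I*pi/3)  1             exp(2*I*pi/3)   exp(-2*I*pi/3)
  chi_3          1             -1              1               -1            1               -1            
  chi_4          1             exp(-2*I*pi/3)  exp(2*I*pi/3)   1             exp(-2*I*pi/3)  exp(2*I*pi/3) 
  chi_5          1             exp(-I*pi/3)    exp(-2*I*pi/3)  -1            exp(2*I*pi/3)   exp(I*pi/3)   

Spot check: chi_2(4) = zeta_6^(2*4) = zeta_6^8 = exp(2*I*pi/3).

Proof sketch: Z/6Z is abelian, so all 6 irreducible complex representations are 1-dimensional. They are given by chi_k(m) = zeta_6^(k*m) for k = 0,...,5. Row orthogonality: sum_m chi_k(m) conj(chi_l(m)) = 6 * [k = l].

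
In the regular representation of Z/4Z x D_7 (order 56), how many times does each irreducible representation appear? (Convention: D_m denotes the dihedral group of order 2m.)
Each irreducible V_i of dimension d_i appears with multiplicity d_i, i.e. rho_reg = (direct sum over all irreducibles V_i) d_i V_i. The irreducible dimensions for Z/4Z x D_7 are 1, 1, 1, 1, 1, 1, 1, 1, 2, 2, 2, 2, 2, 2, 2, 2, 2, 2, 2, 2: 8 irreducibles of dimension 1, each with multiplicity 1; 12 irreducibles of dimension 2, each with multiplicity 2. Total dimension 8*1*1 + 12*2*2 = 56 = |G|.

Argument: General theorem: in the regular representation of a finite group G, each irreducible appears with multiplicity equal to its dimension. Check: dim(rho_reg) = sum d_i^2 = 1 + 1 + 1 + 1 + 1 + 1 + 1 + 1 + 4 + 4 + 4 + 4 + 4 + 4 + 4 + 4 + 4 + 4 + 4 + 4 = 56 = |G|.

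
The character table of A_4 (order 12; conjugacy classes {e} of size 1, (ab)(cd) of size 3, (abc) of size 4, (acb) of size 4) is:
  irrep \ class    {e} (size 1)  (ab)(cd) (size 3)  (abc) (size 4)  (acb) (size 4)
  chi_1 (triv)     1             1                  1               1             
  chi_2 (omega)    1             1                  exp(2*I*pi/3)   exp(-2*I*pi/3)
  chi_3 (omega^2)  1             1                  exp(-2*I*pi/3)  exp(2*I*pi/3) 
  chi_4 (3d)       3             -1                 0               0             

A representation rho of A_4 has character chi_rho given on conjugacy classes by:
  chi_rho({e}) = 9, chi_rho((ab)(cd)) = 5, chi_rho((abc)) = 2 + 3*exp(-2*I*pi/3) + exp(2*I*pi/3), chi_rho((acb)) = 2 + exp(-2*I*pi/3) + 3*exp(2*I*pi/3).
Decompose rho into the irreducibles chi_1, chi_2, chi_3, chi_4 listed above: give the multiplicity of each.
Multiplicities: chi_1: 2, chi_2: 1, chi_3: 3, chi_4: 1.

Why: Use <chi_rho, chi> = (1/|G|) sum_C |C| * chi_rho(C) * conj(chi(C)) with |G| = 12 for each irreducible chi in the table:
  <chi_rho, chi_1> = (1/12)[1*(9)*conj(1) + 3*(5)*conj(1) + 4*(2 + 3*exp(-2*I*pi/3) + exp(2*I*pi/3))*conj(1) + 4*(2 + exp(-2*I*pi/3) + 3*exp(2*I*pi/3))*conj(1)]
      = (1/12)[(9) + (15) + (8 + 12*exp(-2*I*pi/3) + 4*exp(2*I*pi/3)) + (8 + 4*exp(-2*I*pi/3) + 12*exp(2*I*pi/3))] = 24/12 = 2
  <chi_rho, chi_2> = (1/12)[1*(9)*conj(1) + 3*(5)*conj(1) + 4*(2 + 3*exp(-2*I*pi/3) + exp(2*I*pi/3))*conj(exp(2*I*pi/3)) + 4*(2 + exp(-2*I*pi/3) + 3*exp(2*I*pi/3))*conj(exp(-2*I*pi/3))]
      = (1/12)[(9) + (15) + (4 + 8*exp(-2*I*pi/3) + 12*exp(2*I*pi/3)) + (4 + 12*exp(-2*I*pi/3) + 8*exp(2*I*pi/3))] = 12/12 = 1
  <chi_rho, chi_3> = (1/12)[1*(9)*conj(1) + 3*(5)*conj(1) + 4*(2 + 3*exp(-2*I*pi/3) + exp(2*I*pi/3))*conj(exp(-2*I*pi/3)) + 4*(2 + exp(-2*I*pi/3) + 3*exp(2*I*pi/3))*conj(exp(2*I*pi/3))]
      = (1/12)[(9) + (15) + (12 + 4*exp(-2*I*pi/3) + 8*exp(2*I*pi/3)) + (12 + 8*exp(-2*I*pi/3) + 4*exp(2*I*pi/3))] = 36/12 = 3
  <chi_rho, chi_4> = (1/12)[1*(9)*conj(3) + 3*(5)*conj(-1) + 4*(2 + 3*exp(-2*I*pi/3) + exp(2*I*pi/3))*conj(0) + 4*(2 + exp(-2*I*pi/3) + 3*exp(2*I*pi/3))*conj(0)]
      = (1/12)[(27) + (-15) + (0) + (0)] = 12/12 = 1
(Exp terms are combined using exp(i*s)*conj(exp(i*t)) = exp(i*(s-t)), and sums of them are collapsed using the identity that for every m > 1 the m distinct m-th roots of unity sum to 0, e.g. 1 + exp(2*I*pi/3) + exp(-2*I*pi/3) = 0.)
Dimension check: dim(rho) = sum (mult * dim) = 2*1 + 1*1 + 3*1 + 1*3 = 9 = chi_rho(e) = 9.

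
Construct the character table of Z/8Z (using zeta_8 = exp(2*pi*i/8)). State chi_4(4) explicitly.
Character table of Z/8Z (irreps indexed chi_0,...,chi_7 with chi_k(m) = zeta_8^(k*m), zeta_8 = exp(2*pi*i/8)):
  irrep \ class  {0} (size 1)  {1} (size 1)    {2} (size 1)  {3} (size 1)    {4} (size 1)  {5} (size 1)    {6} (size 1)  {7} (size 1)  
  chi_0          1             1               1             1               1             1               1             1             
  chi_1          1             exp(I*pi/4)     I             exp(3*I*pi/4)   -1            exp(-3*I*pi/4)  -I            exp(-I*pi/4)  
  chi_2          1             I               -1            -I              1             I               -1            -I            
  chi_3          1             exp(3*I*pi/4)   -I            exp(I*pi/4)     -1            exp(-I*pi/4)    I             exp(-3*I*pi/4)
  chi_4          1             -1              1             -1              1             -1              1             -1            
  chi_5          1             exp(-3*I*pi/4)  I             exp(-I*pi/4)    -1            exp(I*pi/4)     -I            exp(3*I*pi/4) 
  chi_6          1             -I              -1            I               1             -I              -1            I             
  chi_7          1             exp(-I*pi/4)    -I            exp(-3*I*pi/4)  -1            exp(3*I*pi/4)   I             exp(I*pi/4)   

Spot check: chi_4(4) = zeta_8^(4*4) = zeta_8^16 = 1.

Details: Z/8Z is abelian, so all 8 irreducible complex representations are 1-dimensional. They are given by chi_k(m) = zeta_8^(k*m) for k = 0,...,7. Row orthogonality: sum_m chi_k(m) conj(chi_l(m)) = 8 * [k = l].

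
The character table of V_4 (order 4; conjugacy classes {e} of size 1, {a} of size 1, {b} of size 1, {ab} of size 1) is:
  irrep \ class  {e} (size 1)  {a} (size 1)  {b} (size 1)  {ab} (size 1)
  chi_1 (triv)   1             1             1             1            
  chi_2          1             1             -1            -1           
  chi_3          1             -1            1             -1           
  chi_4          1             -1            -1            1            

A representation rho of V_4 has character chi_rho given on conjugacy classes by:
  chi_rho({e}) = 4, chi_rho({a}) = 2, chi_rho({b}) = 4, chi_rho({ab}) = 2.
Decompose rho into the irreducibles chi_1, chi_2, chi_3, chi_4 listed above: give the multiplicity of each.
Multiplicities: chi_1: 3, chi_2: 0, chi_3: 1, chi_4: 0.

Working: Use <chi_rho, chi> = (1/|G|) sum_C |C| * chi_rho(C) * conj(chi(C)) with |G| = 4 for each irreducible chi in the table:
  <chi_rho, chi_1> = (1/4)[1*(4)*conj(1) + 1*(2)*conj(1) + 1*(4)*conj(1) + 1*(2)*conj(1)]
      = (1/4)[(4) + (2) + (4) + (2)] = 12/4 = 3
  <chi_rho, chi_2> = (1/4)[1*(4)*conj(1) + 1*(2)*conj(1) + 1*(4)*conj(-1) + 1*(2)*conj(-1)]
      = (1/4)[(4) + (2) + (-4) + (-2)] = 0/4 = 0
  <chi_rho, chi_3> = (1/4)[1*(4)*conj(1) + 1*(2)*conj(-1) + 1*(4)*conj(1) + 1*(2)*conj(-1)]
      = (1/4)[(4) + (-2) + (4) + (-2)] = 4/4 = 1
  <chi_rho, chi_4> = (1/4)[1*(4)*conj(1) + 1*(2)*conj(-1) + 1*(4)*conj(-1) + 1*(2)*conj(1)]
      = (1/4)[(4) + (-2) + (-4) + (2)] = 0/4 = 0
Dimension check: dim(rho) = sum (mult * dim) = 3*1 + 0*1 + 1*1 + 0*1 = 4 = chi_rho(e) = 4.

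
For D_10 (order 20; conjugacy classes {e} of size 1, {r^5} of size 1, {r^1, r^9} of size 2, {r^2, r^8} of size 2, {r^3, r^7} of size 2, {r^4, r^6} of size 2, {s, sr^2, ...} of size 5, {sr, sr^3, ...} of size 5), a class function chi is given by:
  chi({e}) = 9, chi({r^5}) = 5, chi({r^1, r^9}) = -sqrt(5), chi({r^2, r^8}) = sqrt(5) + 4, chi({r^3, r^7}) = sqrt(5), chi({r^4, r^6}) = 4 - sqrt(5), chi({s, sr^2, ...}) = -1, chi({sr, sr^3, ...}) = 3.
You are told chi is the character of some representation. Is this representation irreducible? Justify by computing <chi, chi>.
Not irreducible (reducible): <chi, chi> = 13 > 1.

Explanation: <chi, chi> = (1/|G|) sum_C |C| * |chi(C)|^2 = (1/20)[1*|9|^2 + 1*|5|^2 + 2*|-sqrt(5)|^2 + 2*|sqrt(5) + 4|^2 + 2*|sqrt(5)|^2 + 2*|4 - sqrt(5)|^2 + 5*|-1|^2 + 5*|3|^2]
  = (1/20)[(81) + (25) + (10) + (16*sqrt(5) + 42) + (10) + (42 - 16*sqrt(5)) + (5) + (45)] = 260/20 = 13.
A character is irreducible iff <chi, chi> = 1, so this representation is reducible.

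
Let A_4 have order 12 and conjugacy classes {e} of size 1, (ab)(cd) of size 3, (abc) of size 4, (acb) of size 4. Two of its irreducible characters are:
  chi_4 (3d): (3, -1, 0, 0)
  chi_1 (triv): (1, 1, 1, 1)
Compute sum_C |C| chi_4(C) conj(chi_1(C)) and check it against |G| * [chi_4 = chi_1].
Sum = 0; so <chi_4, chi_1> = 0 (distinct irreducibles are orthogonal).

Argument: Compute term by term over conjugacy classes (|C| * chi_4(C) * conj(chi_1(C))):
  1*(3)*conj(1) + 3*(-1)*conj(1) + 4*(0)*conj(1) + 4*(0)*conj(1)
  = (3) + (-3) + (0) + (0)
  = 0.
(Exp terms are combined using exp(i*s)*conj(exp(i*t)) = exp(i*(s-t)), and sums of them are collapsed using the identity that for every m > 1 the m distinct m-th roots of unity sum to 0, e.g. 1 + exp(2*I*pi/3) + exp(-2*I*pi/3) = 0.)
Dividing by |G| = 12 gives 0/12 = 0, matching the row-orthogonality relation <chi_4, chi_1> = [chi_4 = chi_1].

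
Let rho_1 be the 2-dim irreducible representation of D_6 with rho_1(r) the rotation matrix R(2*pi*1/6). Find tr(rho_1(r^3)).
chi_{rho_1}(r^3) = 2*cos(2*pi*1*3/6) = -2

Why: rho_1(r^3) is rotation by angle 2*pi*1*3/6, whose trace is 2*cos(2*pi*1*3/6) = -2.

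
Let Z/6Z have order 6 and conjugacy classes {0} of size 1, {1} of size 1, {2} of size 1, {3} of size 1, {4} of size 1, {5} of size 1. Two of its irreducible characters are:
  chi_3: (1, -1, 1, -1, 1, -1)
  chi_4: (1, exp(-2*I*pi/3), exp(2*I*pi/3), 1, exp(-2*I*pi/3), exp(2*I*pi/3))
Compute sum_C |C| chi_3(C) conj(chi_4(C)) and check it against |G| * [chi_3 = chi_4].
Sum = 0; so <chi_3, chi_4> = 0 (distinct irreducibles are orthogonal).

Proof sketch: Compute term by term over conjugacy classes (|C| * chi_3(C) * conj(chi_4(C))):
  1*(1)*conj(1) + 1*(-1)*conj(exp(-2*I*pi/3)) + 1*(1)*conj(exp(2*I*pi/3)) + 1*(-1)*conj(1) + 1*(1)*conj(exp(-2*I*pi/3)) + 1*(-1)*conj(exp(2*I*pi/3))
  = (1) + (-exp(2*I*pi/3)) + (exp(-2*I*pi/3)) + (-1) + (exp(2*I*pi/3)) + (-exp(-2*I*pi/3))
  = 0.
(Exp terms are combined using exp(i*s)*conj(exp(i*t)) = exp(i*(s-t)), and sums of them are collapsed using the identity that for every m > 1 the m distinct m-th roots of unity sum to 0, e.g. 1 + exp(2*I*pi/3) + exp(-2*I*pi/3) = 0.)
Dividing by |G| = 6 gives 0/6 = 0, matching the row-orthogonality relation <chi_3, chi_4> = [chi_3 = chi_4].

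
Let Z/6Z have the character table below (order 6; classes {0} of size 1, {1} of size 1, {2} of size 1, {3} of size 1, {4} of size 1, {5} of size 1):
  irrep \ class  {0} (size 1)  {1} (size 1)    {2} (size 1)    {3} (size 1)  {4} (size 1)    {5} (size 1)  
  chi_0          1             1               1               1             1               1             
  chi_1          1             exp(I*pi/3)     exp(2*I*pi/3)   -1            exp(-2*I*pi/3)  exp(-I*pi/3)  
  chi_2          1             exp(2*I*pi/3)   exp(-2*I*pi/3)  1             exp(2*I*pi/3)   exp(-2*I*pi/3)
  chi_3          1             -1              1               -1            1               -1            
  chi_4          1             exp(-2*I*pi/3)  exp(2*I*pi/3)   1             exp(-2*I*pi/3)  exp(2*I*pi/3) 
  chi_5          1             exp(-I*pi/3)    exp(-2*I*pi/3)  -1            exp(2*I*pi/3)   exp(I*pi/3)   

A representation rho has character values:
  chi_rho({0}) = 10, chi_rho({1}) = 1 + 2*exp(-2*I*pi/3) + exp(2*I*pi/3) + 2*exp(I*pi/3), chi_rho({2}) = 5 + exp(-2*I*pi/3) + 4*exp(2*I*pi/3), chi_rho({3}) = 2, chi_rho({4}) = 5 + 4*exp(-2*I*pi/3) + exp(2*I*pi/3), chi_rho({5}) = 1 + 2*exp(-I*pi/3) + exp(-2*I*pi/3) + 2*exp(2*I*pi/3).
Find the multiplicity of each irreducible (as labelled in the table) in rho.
Multiplicities: chi_0: 3, chi_1: 2, chi_2: 1, chi_3: 2, chi_4: 2, chi_5: 0.

Use <chi_rho, chi> = (1/|G|) sum_C |C| * chi_rho(C) * conj(chi(C)) with |G| = 6 for each irreducible chi in the table:
  <chi_rho, chi_0> = (1/6)[1*(10)*conj(1) + 1*(1 + 2*exp(-2*I*pi/3) + exp(2*I*pi/3) + 2*exp(I*pi/3))*conj(1) + 1*(5 + exp(-2*I*pi/3) + 4*exp(2*I*pi/3))*conj(1) + 1*(2)*conj(1) + 1*(5 + 4*exp(-2*I*pi/3) + exp(2*I*pi/3))*conj(1) + 1*(1 + 2*exp(-I*pi/3) + exp(-2*I*pi/3) + 2*exp(2*I*pi/3))*conj(1)]
      = (1/6)[(10) + (1 + 2*exp(-2*I*pi/3) + exp(2*I*pi/3) + 2*exp(I*pi/3)) + (5 + exp(-2*I*pi/3) + 4*exp(2*I*pi/3)) + (2) + (5 + 4*exp(-2*I*pi/3) + exp(2*I*pi/3)) + (1 + 2*exp(-I*pi/3) + exp(-2*I*pi/3) + 2*exp(2*I*pi/3))] = 18/6 = 3
  <chi_rho, chi_1> = (1/6)[1*(10)*conj(1) + 1*(1 + 2*exp(-2*I*pi/3) + exp(2*I*pi/3) + 2*exp(I*pi/3))*conj(exp(I*pi/3)) + 1*(5 + exp(-2*I*pi/3) + 4*exp(2*I*pi/3))*conj(exp(2*I*pi/3)) + 1*(2)*conj(-1) + 1*(5 + 4*exp(-2*I*pi/3) + exp(2*I*pi/3))*conj(exp(-2*I*pi/3)) + 1*(1 + 2*exp(-I*pi/3) + exp(-2*I*pi/3) + 2*exp(2*I*pi/3))*conj(exp(-I*pi/3))]
      = (1/6)[(10) + (1) + (4 + 5*exp(-2*I*pi/3) + exp(2*I*pi/3)) + (-2) + (4 + exp(-2*I*pi/3) + 5*exp(2*I*pi/3)) + (1)] = 12/6 = 2
  <chi_rho, chi_2> = (1/6)[1*(10)*conj(1) + 1*(1 + 2*exp(-2*I*pi/3) + exp(2*I*pi/3) + 2*exp(I*pi/3))*conj(exp(2*I*pi/3)) + 1*(5 + exp(-2*I*pi/3) + 4*exp(2*I*pi/3))*conj(exp(-2*I*pi/3)) + 1*(2)*conj(1) + 1*(5 + 4*exp(-2*I*pi/3) + exp(2*I*pi/3))*conj(exp(2*I*pi/3)) + 1*(1 + 2*exp(-I*pi/3) + exp(-2*I*pi/3) + 2*exp(2*I*pi/3))*conj(exp(-2*I*pi/3))]
      = (1/6)[(10) + (1 + 2*exp(-I*pi/3) + exp(-2*I*pi/3) + 2*exp(2*I*pi/3)) + (1 + 4*exp(-2*I*pi/3) + 5*exp(2*I*pi/3)) + (2) + (1 + 5*exp(-2*I*pi/3) + 4*exp(2*I*pi/3)) + (1 + 2*exp(-2*I*pi/3) + exp(2*I*pi/3) + 2*exp(I*pi/3))] = 6/6 = 1
  <chi_rho, chi_3> = (1/6)[1*(10)*conj(1) + 1*(1 + 2*exp(-2*I*pi/3) + exp(2*I*pi/3) + 2*exp(I*pi/3))*conj(-1) + 1*(5 + exp(-2*I*pi/3) + 4*exp(2*I*pi/3))*conj(1) + 1*(2)*conj(-1) + 1*(5 + 4*exp(-2*I*pi/3) + exp(2*I*pi/3))*conj(1) + 1*(1 + 2*exp(-I*pi/3) + exp(-2*I*pi/3) + 2*exp(2*I*pi/3))*conj(-1)]
      = (1/6)[(10) + (-1 - 2*exp(I*pi/3) - exp(2*I*pi/3) - 2*exp(-2*I*pi/3)) + (5 + exp(-2*I*pi/3) + 4*exp(2*I*pi/3)) + (-2) + (5 + 4*exp(-2*I*pi/3) + exp(2*I*pi/3)) + (-1 - 2*exp(2*I*pi/3) - exp(-2*I*pi/3) - 2*exp(-I*pi/3))] = 12/6 = 2
  <chi_rho, chi_4> = (1/6)[1*(10)*conj(1) + 1*(1 + 2*exp(-2*I*pi/3) + exp(2*I*pi/3) + 2*exp(I*pi/3))*conj(exp(-2*I*pi/3)) + 1*(5 + exp(-2*I*pi/3) + 4*exp(2*I*pi/3))*conj(exp(2*I*pi/3)) + 1*(2)*conj(1) + 1*(5 + 4*exp(-2*I*pi/3) + exp(2*I*pi/3))*conj(exp(-2*I*pi/3)) + 1*(1 + 2*exp(-I*pi/3) + exp(-2*I*pi/3) + 2*exp(2*I*pi/3))*conj(exp(2*I*pi/3))]
      = (1/6)[(10) + (-1) + (4 + 5*exp(-2*I*pi/3) + exp(2*I*pi/3)) + (2) + (4 + exp(-2*I*pi/3) + 5*exp(2*I*pi/3)) + (-1)] = 12/6 = 2
  <chi_rho, chi_5> = (1/6)[1*(10)*conj(1) + 1*(1 + 2*exp(-2*I*pi/3) + exp(2*I*pi/3) + 2*exp(I*pi/3))*conj(exp(-I*pi/3)) + 1*(5 + exp(-2*I*pi/3) + 4*exp(2*I*pi/3))*conj(exp(-2*I*pi/3)) + 1*(2)*conj(-1) + 1*(5 + 4*exp(-2*I*pi/3) + exp(2*I*pi/3))*conj(exp(2*I*pi/3)) + 1*(1 + 2*exp(-I*pi/3) + exp(-2*I*pi/3) + 2*exp(2*I*pi/3))*conj(exp(I*pi/3))]
      = (1/6)[(10) + (-1 + 2*exp(-I*pi/3) + exp(I*pi/3) + 2*exp(2*I*pi/3)) + (1 + 4*exp(-2*I*pi/3) + 5*exp(2*I*pi/3)) + (-2) + (1 + 5*exp(-2*I*pi/3) + 4*exp(2*I*pi/3)) + (-1 + 2*exp(-2*I*pi/3) + exp(-I*pi/3) + 2*exp(I*pi/3))] = 0/6 = 0
(Exp terms are combined using exp(i*s)*conj(exp(i*t)) = exp(i*(s-t)), and sums of them are collapsed using the identity that for every m > 1 the m distinct m-th roots of unity sum to 0, e.g. 1 + exp(2*I*pi/3) + exp(-2*I*pi/3) = 0.)
Dimension check: dim(rho) = sum (mult * dim) = 3*1 + 2*1 + 1*1 + 2*1 + 2*1 + 0*1 = 10 = chi_rho(e) = 10.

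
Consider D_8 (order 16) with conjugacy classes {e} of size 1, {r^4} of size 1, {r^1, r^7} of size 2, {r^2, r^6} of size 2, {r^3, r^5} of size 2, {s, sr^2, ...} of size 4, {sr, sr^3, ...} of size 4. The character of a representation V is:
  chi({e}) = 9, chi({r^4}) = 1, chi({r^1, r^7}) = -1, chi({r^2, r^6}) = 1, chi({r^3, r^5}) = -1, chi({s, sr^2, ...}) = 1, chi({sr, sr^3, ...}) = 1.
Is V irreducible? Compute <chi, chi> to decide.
Not irreducible (reducible): <chi, chi> = 6 > 1.

Proof sketch: <chi, chi> = (1/|G|) sum_C |C| * |chi(C)|^2 = (1/16)[1*|9|^2 + 1*|1|^2 + 2*|-1|^2 + 2*|1|^2 + 2*|-1|^2 + 4*|1|^2 + 4*|1|^2]
  = (1/16)[(81) + (1) + (2) + (2) + (2) + (4) + (4)] = 96/16 = 6.
A character is irreducible iff <chi, chi> = 1, so this representation is reducible.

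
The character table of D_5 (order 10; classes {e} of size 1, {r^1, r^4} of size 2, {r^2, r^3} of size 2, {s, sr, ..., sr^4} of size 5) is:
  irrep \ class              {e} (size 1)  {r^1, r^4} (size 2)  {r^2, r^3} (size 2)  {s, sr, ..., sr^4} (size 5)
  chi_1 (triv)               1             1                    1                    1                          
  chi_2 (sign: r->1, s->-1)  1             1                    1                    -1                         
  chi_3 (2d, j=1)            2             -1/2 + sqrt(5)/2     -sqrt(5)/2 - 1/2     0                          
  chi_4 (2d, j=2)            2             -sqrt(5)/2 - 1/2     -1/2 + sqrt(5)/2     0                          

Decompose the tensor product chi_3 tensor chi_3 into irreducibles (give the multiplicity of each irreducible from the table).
chi_3 tensor chi_3 = chi_1 + chi_2 + chi_4 (all other irreducibles have multiplicity 0).

Derivation: The character of a tensor product is the pointwise product (chi_3 * chi_3)(C) = chi_3(C) * chi_3(C):
  {e}: (2)*(2), {r^1, r^4}: (-1/2 + sqrt(5)/2)*(-1/2 + sqrt(5)/2), {r^2, r^3}: (-sqrt(5)/2 - 1/2)*(-sqrt(5)/2 - 1/2), {s, sr, ..., sr^4}: (0)*(0)
so (chi_3 * chi_3) takes values
  {e} -> 4, {r^1, r^4} -> 3/2 - sqrt(5)/2, {r^2, r^3} -> sqrt(5)/2 + 3/2, {s, sr, ..., sr^4} -> 0.
Now take the inner product of this character with each irreducible chi from the table, <chi_3*chi_3, chi> = (1/10) sum_C |C| (chi_3*chi_3)(C) conj(chi(C)):
  <chi_3*chi_3, chi_1> = (1/10)[1*(4)*conj(1) + 2*(3/2 - sqrt(5)/2)*conj(1) + 2*(sqrt(5)/2 + 3/2)*conj(1) + 5*(0)*conj(1)]
      = (1/10)[(4) + (3 - sqrt(5)) + (sqrt(5) + 3) + (0)] = 10/10 = 1
  <chi_3*chi_3, chi_2> = (1/10)[1*(4)*conj(1) + 2*(3/2 - sqrt(5)/2)*conj(1) + 2*(sqrt(5)/2 + 3/2)*conj(1) + 5*(0)*conj(-1)]
      = (1/10)[(4) + (3 - sqrt(5)) + (sqrt(5) + 3) + (0)] = 10/10 = 1
  <chi_3*chi_3, chi_3> = (1/10)[1*(4)*conj(2) + 2*(3/2 - sqrt(5)/2)*conj(-1/2 + sqrt(5)/2) + 2*(sqrt(5)/2 + 3/2)*conj(-sqrt(5)/2 - 1/2) + 5*(0)*conj(0)]
      = (1/10)[(8) + (-4 + 2*sqrt(5)) + (-2*sqrt(5) - 4) + (0)] = 0/10 = 0
  <chi_3*chi_3, chi_4> = (1/10)[1*(4)*conj(2) + 2*(3/2 - sqrt(5)/2)*conj(-sqrt(5)/2 - 1/2) + 2*(sqrt(5)/2 + 3/2)*conj(-1/2 + sqrt(5)/2) + 5*(0)*conj(0)]
      = (1/10)[(8) + (1 - sqrt(5)) + (1 + sqrt(5)) + (0)] = 10/10 = 1
Hence the multiplicities are chi_1: 1, chi_2: 1, chi_4: 1. Dimension check: dim(chi_3)*dim(chi_3) = 2*2 = 4 and sum (mult * dim) = 1*1 + 1*1 + 1*2 = 4.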